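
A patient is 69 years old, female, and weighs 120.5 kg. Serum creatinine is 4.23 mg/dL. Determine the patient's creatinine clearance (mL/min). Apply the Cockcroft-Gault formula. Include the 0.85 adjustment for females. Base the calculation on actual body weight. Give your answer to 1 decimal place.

23.9 mL/min

CrCl = (140 − 69) × 120.5 / (72 × 4.23) × 0.85 = 8555.5 / 304.56 × 0.85 ≈ 23.9 mL/min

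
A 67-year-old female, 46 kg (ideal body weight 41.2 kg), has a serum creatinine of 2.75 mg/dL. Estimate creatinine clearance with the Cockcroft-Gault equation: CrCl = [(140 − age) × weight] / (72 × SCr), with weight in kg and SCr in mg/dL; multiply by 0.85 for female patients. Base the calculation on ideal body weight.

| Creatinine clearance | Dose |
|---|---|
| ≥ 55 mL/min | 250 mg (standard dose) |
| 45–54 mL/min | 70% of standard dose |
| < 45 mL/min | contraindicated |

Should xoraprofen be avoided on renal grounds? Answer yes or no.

CrCl = (140 − 67) × 41.2 / (72 × 2.75) × 0.85 = 3007.6 / 198.00 × 0.85 ≈ 12.9 mL/min
CrCl ≈ 13 mL/min, which is < 45 mL/min.

yes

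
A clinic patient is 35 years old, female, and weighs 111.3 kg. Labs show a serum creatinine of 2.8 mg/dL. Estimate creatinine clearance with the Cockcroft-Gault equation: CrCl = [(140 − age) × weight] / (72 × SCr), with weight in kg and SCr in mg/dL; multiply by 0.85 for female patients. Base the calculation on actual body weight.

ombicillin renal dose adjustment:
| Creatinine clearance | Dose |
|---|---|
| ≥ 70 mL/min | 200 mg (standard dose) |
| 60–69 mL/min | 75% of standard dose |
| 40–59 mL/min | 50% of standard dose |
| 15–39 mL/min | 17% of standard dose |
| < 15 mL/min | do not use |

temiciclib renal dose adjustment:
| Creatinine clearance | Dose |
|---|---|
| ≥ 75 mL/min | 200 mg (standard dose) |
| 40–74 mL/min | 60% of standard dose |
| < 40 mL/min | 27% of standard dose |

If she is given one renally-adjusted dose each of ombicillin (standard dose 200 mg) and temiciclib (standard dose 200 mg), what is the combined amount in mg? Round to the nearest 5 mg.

220 mg

CrCl = (140 − 35) × 111.3 / (72 × 2.8) × 0.85 = 11686.5 / 201.60 × 0.85 ≈ 49.3 mL/min
CrCl ≈ 49 mL/min.
ombicillin: 40–59 mL/min → 50% of 200 mg = 100 mg.
temiciclib: 40–74 mL/min → 60% of 200 mg = 120 mg.
Total = 100 + 120 = 220 mg.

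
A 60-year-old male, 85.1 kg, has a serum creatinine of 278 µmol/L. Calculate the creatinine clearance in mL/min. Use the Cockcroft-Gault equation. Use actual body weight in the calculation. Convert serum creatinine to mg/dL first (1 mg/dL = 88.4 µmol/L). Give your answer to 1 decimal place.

30.1 mL/min

SCr = 278 / 88.4 = 3.145 mg/dL
CrCl = (140 − 60) × 85.1 / (72 × 3.145) = 6808.0 / 226.44 ≈ 30.1 mL/min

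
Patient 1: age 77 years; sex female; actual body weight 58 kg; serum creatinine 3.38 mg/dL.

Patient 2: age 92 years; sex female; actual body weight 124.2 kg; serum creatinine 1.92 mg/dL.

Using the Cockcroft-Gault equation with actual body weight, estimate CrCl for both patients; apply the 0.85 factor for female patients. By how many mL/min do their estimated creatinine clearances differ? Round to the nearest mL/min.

24 mL/min

Patient 1: CrCl = (140 − 77) × 58 / (72 × 3.38) × 0.85 = 3654.0 / 243.36 × 0.85 ≈ 12.8 mL/min
Patient 2: CrCl = (140 − 92) × 124.2 / (72 × 1.92) × 0.85 = 5961.6 / 138.24 × 0.85 ≈ 36.7 mL/min
|12.8 − 36.7| = 23.9 mL/min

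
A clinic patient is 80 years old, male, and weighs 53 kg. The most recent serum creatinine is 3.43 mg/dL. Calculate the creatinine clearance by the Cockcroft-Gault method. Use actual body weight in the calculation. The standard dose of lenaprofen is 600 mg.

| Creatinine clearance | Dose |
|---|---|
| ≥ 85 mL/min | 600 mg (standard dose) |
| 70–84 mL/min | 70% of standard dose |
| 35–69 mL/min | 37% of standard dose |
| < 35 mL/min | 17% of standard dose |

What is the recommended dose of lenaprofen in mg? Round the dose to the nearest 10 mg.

100 mg

CrCl = (140 − 80) × 53 / (72 × 3.43) = 3180.0 / 246.96 ≈ 12.9 mL/min
CrCl ≈ 13 mL/min → bracket < 35 mL/min.
17% of 600 mg = 102 mg → 100 mg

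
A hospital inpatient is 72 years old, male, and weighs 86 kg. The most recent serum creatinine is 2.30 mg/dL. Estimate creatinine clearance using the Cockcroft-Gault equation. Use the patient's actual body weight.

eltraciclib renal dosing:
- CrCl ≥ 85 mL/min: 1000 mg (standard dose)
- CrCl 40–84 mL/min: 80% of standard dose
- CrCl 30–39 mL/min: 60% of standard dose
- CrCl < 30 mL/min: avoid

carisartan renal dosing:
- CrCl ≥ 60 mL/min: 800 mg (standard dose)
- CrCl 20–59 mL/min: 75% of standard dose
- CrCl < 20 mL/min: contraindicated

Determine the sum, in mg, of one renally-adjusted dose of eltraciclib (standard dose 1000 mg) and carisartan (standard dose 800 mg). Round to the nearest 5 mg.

CrCl = (140 − 72) × 86 / (72 × 2.3) = 5848.0 / 165.60 ≈ 35.3 mL/min
CrCl ≈ 35 mL/min.
eltraciclib: 30–39 mL/min → 60% of 1000 mg = 600 mg.
carisartan: 20–59 mL/min → 75% of 800 mg = 600 mg.
Total = 600 + 600 = 1200 mg.

1200 mg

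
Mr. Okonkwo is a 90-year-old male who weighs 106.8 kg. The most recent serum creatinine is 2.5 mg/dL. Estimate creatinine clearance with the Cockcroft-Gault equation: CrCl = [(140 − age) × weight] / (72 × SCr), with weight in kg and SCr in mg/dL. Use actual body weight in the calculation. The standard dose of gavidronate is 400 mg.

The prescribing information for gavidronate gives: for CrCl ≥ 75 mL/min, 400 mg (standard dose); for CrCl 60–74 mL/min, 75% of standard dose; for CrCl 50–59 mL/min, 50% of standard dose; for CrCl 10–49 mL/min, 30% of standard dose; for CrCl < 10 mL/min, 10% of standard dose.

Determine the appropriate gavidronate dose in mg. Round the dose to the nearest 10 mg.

CrCl = (140 − 90) × 106.8 / (72 × 2.5) = 5340.0 / 180.00 ≈ 29.7 mL/min
CrCl ≈ 30 mL/min → bracket 10–49 mL/min.
30% of 400 mg = 120 mg

120 mg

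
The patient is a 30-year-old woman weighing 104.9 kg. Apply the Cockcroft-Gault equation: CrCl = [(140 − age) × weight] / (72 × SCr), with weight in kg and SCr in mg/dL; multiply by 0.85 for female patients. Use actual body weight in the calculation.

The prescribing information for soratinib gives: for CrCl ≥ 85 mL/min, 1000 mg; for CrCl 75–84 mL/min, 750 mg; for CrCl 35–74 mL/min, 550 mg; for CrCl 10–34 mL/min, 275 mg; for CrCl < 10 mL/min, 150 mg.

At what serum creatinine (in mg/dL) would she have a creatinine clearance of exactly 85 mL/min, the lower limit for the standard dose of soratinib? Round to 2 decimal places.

Standard dose requires CrCl ≥ 85 mL/min.
Set (140 − 30) × 104.9 × 0.85 / (72 × SCr) = 85
SCr = (140 − 30) × 104.9 × 0.85 / (72 × 85) = 1.603 mg/dL

1.60 mg/dL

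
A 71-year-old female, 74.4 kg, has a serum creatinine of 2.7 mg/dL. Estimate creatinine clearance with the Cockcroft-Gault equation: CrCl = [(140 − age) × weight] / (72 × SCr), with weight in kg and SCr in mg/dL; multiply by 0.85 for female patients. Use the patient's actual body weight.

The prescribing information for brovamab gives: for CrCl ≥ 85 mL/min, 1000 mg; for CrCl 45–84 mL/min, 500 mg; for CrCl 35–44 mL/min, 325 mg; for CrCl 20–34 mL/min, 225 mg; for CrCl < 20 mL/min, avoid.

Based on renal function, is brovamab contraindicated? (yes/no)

CrCl = (140 − 71) × 74.4 / (72 × 2.7) × 0.85 = 5133.6 / 194.40 × 0.85 ≈ 22.4 mL/min
CrCl ≈ 22 mL/min, which is ≥ 20 mL/min.

no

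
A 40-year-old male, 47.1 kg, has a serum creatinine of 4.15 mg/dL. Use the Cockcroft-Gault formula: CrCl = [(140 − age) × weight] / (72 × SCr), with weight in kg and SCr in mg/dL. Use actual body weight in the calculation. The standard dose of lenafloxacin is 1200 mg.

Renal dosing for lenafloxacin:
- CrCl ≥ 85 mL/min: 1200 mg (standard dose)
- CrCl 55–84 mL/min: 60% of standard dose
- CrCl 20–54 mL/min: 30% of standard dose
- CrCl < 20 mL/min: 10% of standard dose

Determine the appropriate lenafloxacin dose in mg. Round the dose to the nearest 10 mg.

120 mg

CrCl = (140 − 40) × 47.1 / (72 × 4.15) = 4710.0 / 298.80 ≈ 15.8 mL/min
CrCl ≈ 16 mL/min → bracket < 20 mL/min.
10% of 1200 mg = 120 mg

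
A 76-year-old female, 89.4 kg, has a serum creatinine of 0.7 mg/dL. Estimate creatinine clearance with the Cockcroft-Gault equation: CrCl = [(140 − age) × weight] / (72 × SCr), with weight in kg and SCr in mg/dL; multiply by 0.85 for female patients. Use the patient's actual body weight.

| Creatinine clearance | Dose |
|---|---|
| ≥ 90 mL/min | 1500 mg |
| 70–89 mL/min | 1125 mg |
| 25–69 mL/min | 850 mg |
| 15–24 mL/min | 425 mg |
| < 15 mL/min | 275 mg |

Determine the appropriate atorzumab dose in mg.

1500 mg

CrCl = (140 − 76) × 89.4 / (72 × 0.7) × 0.85 = 5721.6 / 50.40 × 0.85 ≈ 96.5 mL/min
CrCl ≈ 96 mL/min → bracket ≥ 90 mL/min.
Dose for this bracket: 1500 mg.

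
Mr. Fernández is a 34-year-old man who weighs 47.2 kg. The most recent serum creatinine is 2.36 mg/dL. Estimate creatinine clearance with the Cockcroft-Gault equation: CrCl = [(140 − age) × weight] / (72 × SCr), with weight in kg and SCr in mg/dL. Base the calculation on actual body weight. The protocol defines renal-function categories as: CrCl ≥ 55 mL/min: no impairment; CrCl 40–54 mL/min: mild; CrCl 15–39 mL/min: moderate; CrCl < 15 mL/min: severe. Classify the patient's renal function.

moderate

CrCl = (140 − 34) × 47.2 / (72 × 2.36) = 5003.2 / 169.92 ≈ 29.4 mL/min
29 mL/min falls in the 'moderate' range.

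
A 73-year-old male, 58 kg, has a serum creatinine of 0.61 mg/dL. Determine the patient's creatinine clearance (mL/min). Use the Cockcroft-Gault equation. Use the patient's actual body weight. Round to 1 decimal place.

88.5 mL/min

CrCl = (140 − 73) × 58 / (72 × 0.61) = 3886.0 / 43.92 ≈ 88.5 mL/min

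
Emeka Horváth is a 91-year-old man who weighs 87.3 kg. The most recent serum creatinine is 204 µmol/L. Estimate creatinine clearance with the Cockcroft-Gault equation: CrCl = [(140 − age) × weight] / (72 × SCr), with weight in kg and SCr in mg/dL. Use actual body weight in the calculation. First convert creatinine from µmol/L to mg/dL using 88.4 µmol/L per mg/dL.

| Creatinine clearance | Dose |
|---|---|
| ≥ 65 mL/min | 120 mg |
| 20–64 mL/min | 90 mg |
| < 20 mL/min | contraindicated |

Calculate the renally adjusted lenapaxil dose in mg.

90 mg

SCr = 204 / 88.4 = 2.308 mg/dL
CrCl = (140 − 91) × 87.3 / (72 × 2.308) = 4277.7 / 166.18 ≈ 25.7 mL/min
CrCl ≈ 26 mL/min → bracket 20–64 mL/min.
Dose for this bracket: 90 mg.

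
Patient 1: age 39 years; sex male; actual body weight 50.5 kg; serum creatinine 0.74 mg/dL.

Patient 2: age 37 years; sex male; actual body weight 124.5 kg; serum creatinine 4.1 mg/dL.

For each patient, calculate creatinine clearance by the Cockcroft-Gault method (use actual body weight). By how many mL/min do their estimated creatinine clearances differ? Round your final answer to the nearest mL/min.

52 mL/min

Patient 1: CrCl = (140 − 39) × 50.5 / (72 × 0.74) = 5100.5 / 53.28 ≈ 95.7 mL/min
Patient 2: CrCl = (140 − 37) × 124.5 / (72 × 4.1) = 12823.5 / 295.20 ≈ 43.4 mL/min
|95.7 − 43.4| = 52.3 mL/min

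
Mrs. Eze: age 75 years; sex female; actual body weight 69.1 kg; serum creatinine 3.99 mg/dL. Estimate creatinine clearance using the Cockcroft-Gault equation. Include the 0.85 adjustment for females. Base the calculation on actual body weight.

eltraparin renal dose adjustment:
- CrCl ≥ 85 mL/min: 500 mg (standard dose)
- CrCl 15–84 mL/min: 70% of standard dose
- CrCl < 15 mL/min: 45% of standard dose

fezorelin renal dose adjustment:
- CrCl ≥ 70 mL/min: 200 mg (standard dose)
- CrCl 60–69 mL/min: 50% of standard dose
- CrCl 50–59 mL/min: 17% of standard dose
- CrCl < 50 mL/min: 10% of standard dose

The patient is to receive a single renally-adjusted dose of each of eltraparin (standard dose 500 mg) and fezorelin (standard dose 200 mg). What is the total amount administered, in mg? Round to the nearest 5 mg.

245 mg

CrCl = (140 − 75) × 69.1 / (72 × 3.99) × 0.85 = 4491.5 / 287.28 × 0.85 ≈ 13.3 mL/min
CrCl ≈ 13 mL/min.
eltraparin: < 15 mL/min → 45% of 500 mg = 225 mg.
fezorelin: < 50 mL/min → 10% of 200 mg = 20 mg.
Total = 225 + 20 = 245 mg.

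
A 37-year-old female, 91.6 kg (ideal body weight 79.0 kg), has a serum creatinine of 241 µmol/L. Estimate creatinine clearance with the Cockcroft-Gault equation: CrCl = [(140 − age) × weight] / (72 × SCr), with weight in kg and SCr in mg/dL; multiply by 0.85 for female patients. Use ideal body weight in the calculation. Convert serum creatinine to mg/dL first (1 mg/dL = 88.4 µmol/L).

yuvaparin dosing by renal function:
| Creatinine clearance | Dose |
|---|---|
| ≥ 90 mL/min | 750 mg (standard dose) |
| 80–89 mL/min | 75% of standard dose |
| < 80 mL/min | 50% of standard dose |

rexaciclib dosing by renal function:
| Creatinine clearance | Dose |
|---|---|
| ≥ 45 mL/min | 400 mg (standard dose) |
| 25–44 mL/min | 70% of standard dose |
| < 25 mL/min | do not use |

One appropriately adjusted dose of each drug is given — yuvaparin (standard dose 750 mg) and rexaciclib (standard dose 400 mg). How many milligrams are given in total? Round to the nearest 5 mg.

SCr = 241 / 88.4 = 2.726 mg/dL
CrCl = (140 − 37) × 79 / (72 × 2.726) × 0.85 = 8137.0 / 196.27 × 0.85 ≈ 35.2 mL/min
CrCl ≈ 35 mL/min.
yuvaparin: < 80 mL/min → 50% of 750 mg = 375 mg.
rexaciclib: 25–44 mL/min → 70% of 400 mg = 280 mg.
Total = 375 + 280 = 655 mg.

655 mg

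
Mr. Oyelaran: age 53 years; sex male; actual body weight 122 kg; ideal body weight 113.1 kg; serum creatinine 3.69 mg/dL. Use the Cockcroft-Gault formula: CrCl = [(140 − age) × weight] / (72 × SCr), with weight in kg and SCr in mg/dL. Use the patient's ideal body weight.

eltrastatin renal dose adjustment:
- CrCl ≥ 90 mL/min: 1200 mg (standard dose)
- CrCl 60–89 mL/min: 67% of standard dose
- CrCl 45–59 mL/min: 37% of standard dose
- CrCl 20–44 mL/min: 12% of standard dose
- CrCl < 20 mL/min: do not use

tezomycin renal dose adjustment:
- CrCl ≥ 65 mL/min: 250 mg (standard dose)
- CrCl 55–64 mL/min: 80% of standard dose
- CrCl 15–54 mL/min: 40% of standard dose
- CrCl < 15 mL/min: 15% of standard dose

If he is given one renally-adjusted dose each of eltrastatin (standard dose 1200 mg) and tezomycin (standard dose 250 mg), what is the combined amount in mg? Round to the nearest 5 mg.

CrCl = (140 − 53) × 113.1 / (72 × 3.69) = 9839.7 / 265.68 ≈ 37.0 mL/min
CrCl ≈ 37 mL/min.
eltrastatin: 20–44 mL/min → 12% of 1200 mg = 144 mg.
tezomycin: 15–54 mL/min → 40% of 250 mg = 100 mg.
Total = 144 + 100 = 244 mg.

245 mg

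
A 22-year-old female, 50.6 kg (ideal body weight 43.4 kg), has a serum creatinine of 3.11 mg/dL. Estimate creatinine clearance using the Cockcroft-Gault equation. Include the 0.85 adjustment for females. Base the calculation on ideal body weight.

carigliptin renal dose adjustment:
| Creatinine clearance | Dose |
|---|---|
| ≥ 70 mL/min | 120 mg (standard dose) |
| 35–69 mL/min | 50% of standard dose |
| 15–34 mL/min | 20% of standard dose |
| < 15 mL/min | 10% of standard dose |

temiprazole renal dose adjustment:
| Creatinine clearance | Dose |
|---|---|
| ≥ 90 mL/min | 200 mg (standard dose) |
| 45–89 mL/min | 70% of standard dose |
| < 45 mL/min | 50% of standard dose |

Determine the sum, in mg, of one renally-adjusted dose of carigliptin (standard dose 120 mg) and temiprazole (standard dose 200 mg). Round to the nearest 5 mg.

125 mg

CrCl = (140 − 22) × 43.4 / (72 × 3.11) × 0.85 = 5121.2 / 223.92 × 0.85 ≈ 19.4 mL/min
CrCl ≈ 19 mL/min.
carigliptin: 15–34 mL/min → 20% of 120 mg = 24 mg.
temiprazole: < 45 mL/min → 50% of 200 mg = 100 mg.
Total = 24 + 100 = 124 mg.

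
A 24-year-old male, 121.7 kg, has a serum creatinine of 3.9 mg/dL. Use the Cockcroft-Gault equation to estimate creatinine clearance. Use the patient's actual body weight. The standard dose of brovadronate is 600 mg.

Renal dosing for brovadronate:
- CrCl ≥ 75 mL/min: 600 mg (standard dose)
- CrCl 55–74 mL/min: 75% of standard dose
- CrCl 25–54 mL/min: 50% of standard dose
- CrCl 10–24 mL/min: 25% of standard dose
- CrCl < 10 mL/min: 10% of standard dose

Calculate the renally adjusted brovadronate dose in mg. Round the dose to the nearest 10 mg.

300 mg

CrCl = (140 − 24) × 121.7 / (72 × 3.9) = 14117.2 / 280.80 ≈ 50.3 mL/min
CrCl ≈ 50 mL/min → bracket 25–54 mL/min.
50% of 600 mg = 300 mg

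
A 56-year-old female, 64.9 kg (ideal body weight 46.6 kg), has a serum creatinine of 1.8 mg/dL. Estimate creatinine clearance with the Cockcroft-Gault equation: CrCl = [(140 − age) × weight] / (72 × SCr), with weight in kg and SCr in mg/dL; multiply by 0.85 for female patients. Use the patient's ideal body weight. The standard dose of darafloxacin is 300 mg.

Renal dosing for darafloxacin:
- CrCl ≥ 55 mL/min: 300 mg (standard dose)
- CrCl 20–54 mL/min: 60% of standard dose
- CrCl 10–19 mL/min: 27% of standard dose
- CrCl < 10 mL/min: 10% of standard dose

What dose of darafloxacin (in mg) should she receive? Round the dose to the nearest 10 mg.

CrCl = (140 − 56) × 46.6 / (72 × 1.8) × 0.85 = 3914.4 / 129.60 × 0.85 ≈ 25.7 mL/min
CrCl ≈ 26 mL/min → bracket 20–54 mL/min.
60% of 300 mg = 180 mg

180 mg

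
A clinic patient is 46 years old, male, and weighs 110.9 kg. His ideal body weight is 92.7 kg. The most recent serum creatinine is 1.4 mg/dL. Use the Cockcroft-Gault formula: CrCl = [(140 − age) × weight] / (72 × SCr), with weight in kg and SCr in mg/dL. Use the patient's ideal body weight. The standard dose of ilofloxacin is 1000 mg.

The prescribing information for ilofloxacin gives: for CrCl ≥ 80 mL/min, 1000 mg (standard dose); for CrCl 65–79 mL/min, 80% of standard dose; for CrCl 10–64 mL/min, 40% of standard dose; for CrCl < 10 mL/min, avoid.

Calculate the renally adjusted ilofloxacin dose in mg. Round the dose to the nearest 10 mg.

1000 mg

CrCl = (140 − 46) × 92.7 / (72 × 1.4) = 8713.8 / 100.80 ≈ 86.4 mL/min
CrCl ≈ 86 mL/min → bracket ≥ 80 mL/min.
100% of 1000 mg = 1000 mg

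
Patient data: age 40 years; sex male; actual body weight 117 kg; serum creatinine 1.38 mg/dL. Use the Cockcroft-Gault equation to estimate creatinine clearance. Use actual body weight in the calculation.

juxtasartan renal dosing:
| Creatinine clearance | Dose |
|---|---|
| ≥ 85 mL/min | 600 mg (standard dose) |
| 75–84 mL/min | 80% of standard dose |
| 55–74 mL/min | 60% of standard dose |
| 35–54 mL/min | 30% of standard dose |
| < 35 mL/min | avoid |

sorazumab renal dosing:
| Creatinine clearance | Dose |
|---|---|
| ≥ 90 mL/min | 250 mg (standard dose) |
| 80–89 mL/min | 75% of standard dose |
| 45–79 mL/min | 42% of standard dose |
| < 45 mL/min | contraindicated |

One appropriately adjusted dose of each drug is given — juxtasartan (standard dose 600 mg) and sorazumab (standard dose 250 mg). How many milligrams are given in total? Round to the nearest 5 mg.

850 mg

CrCl = (140 − 40) × 117 / (72 × 1.38) = 11700.0 / 99.36 ≈ 117.8 mL/min
CrCl ≈ 118 mL/min.
juxtasartan: ≥ 85 mL/min → 100% of 600 mg = 600 mg.
sorazumab: ≥ 90 mL/min → 100% of 250 mg = 250 mg.
Total = 600 + 250 = 850 mg.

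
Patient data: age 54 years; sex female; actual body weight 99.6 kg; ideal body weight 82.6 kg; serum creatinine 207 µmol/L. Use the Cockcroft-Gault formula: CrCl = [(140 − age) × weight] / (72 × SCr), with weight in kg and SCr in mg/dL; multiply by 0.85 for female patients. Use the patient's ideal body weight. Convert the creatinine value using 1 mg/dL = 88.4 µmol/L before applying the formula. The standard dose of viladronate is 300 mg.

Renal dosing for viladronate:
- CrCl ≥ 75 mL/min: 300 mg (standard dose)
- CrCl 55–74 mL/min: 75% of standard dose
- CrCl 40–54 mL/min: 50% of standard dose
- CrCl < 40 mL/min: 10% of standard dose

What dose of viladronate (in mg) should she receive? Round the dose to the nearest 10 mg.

30 mg

SCr = 207 / 88.4 = 2.342 mg/dL
CrCl = (140 − 54) × 82.6 / (72 × 2.342) × 0.85 = 7103.6 / 168.62 × 0.85 ≈ 35.8 mL/min
CrCl ≈ 36 mL/min → bracket < 40 mL/min.
10% of 300 mg = 30 mg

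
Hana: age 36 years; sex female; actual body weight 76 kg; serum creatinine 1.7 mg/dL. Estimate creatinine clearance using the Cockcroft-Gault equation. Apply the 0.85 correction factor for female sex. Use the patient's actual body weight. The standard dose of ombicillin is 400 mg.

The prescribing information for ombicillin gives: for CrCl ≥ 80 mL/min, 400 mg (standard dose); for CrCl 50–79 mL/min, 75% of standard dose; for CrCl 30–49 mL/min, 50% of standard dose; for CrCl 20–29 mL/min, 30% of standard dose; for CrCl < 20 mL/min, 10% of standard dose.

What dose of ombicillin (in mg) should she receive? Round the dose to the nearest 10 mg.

CrCl = (140 − 36) × 76 / (72 × 1.7) × 0.85 = 7904.0 / 122.40 × 0.85 ≈ 54.9 mL/min
CrCl ≈ 55 mL/min → bracket 50–79 mL/min.
75% of 400 mg = 300 mg

300 mg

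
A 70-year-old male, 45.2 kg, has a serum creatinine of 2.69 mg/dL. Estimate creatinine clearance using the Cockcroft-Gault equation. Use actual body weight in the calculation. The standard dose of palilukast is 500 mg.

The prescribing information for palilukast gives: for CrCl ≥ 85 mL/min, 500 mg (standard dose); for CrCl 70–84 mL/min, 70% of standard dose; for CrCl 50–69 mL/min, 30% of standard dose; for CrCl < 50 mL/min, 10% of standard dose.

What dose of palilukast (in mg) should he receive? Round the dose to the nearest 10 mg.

50 mg

CrCl = (140 − 70) × 45.2 / (72 × 2.69) = 3164.0 / 193.68 ≈ 16.3 mL/min
CrCl ≈ 16 mL/min → bracket < 50 mL/min.
10% of 500 mg = 50 mg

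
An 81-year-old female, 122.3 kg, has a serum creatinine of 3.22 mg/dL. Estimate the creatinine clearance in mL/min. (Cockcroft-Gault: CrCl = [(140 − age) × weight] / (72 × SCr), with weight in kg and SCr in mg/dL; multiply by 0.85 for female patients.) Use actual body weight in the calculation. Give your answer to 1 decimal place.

26.5 mL/min

CrCl = (140 − 81) × 122.3 / (72 × 3.22) × 0.85 = 7215.7 / 231.84 × 0.85 ≈ 26.5 mL/min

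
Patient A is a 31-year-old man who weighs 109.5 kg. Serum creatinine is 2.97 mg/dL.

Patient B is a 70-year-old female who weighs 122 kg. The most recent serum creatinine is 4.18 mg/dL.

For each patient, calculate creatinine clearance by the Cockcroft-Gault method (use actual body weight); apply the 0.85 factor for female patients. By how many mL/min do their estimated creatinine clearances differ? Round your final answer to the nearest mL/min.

Patient A: CrCl = (140 − 31) × 109.5 / (72 × 2.97) = 11935.5 / 213.84 ≈ 55.8 mL/min
Patient B: CrCl = (140 − 70) × 122 / (72 × 4.18) × 0.85 = 8540.0 / 300.96 × 0.85 ≈ 24.1 mL/min
|55.8 − 24.1| = 31.7 mL/min

32 mL/min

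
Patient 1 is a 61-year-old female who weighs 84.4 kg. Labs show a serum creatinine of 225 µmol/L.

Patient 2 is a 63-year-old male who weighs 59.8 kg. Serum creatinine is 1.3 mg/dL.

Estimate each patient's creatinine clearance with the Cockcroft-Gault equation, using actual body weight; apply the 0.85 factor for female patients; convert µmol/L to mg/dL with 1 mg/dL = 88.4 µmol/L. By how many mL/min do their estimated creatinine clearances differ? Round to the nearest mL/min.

18 mL/min

Patient 1: SCr = 225 / 88.4 = 2.545 mg/dL
Patient 1: CrCl = (140 − 61) × 84.4 / (72 × 2.545) × 0.85 = 6667.6 / 183.24 × 0.85 ≈ 30.9 mL/min
Patient 2: CrCl = (140 − 63) × 59.8 / (72 × 1.3) = 4604.6 / 93.60 ≈ 49.2 mL/min
|30.9 − 49.2| = 18.3 mL/min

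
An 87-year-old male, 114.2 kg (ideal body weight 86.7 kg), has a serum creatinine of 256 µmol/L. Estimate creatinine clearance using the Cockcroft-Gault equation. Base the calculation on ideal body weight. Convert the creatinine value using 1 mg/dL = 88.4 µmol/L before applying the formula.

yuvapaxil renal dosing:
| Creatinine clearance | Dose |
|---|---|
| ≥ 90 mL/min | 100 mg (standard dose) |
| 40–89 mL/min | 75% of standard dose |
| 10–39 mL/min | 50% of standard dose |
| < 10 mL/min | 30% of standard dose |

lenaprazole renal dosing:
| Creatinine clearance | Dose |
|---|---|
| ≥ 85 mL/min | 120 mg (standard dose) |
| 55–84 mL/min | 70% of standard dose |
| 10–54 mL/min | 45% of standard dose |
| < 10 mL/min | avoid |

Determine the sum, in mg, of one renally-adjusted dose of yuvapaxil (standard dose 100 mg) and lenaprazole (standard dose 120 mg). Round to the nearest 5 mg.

SCr = 256 / 88.4 = 2.896 mg/dL
CrCl = (140 − 87) × 86.7 / (72 × 2.896) = 4595.1 / 208.51 ≈ 22.0 mL/min
CrCl ≈ 22 mL/min.
yuvapaxil: 10–39 mL/min → 50% of 100 mg = 50 mg.
lenaprazole: 10–54 mL/min → 45% of 120 mg = 54 mg.
Total = 50 + 54 = 104 mg.

105 mg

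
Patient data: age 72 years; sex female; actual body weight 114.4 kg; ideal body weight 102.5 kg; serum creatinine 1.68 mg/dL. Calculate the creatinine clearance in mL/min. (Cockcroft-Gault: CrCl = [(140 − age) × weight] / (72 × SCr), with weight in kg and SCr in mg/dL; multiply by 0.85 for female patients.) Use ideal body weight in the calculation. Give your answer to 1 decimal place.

49.0 mL/min

CrCl = (140 − 72) × 102.5 / (72 × 1.68) × 0.85 = 6970.0 / 120.96 × 0.85 ≈ 49.0 mL/min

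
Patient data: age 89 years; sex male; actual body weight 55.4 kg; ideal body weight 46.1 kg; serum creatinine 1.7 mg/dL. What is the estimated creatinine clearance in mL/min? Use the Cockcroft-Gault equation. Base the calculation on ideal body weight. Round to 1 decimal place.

19.2 mL/min

CrCl = (140 − 89) × 46.1 / (72 × 1.7) = 2351.1 / 122.40 ≈ 19.2 mL/min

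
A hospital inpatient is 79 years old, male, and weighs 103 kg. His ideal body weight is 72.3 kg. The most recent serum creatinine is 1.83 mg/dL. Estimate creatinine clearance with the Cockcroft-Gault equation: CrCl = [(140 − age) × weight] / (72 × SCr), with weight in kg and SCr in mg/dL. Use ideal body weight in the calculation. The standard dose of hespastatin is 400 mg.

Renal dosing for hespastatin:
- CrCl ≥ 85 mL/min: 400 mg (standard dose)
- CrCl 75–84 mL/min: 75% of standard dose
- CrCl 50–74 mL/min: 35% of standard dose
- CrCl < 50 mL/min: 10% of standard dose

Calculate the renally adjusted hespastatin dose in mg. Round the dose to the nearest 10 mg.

40 mg

CrCl = (140 − 79) × 72.3 / (72 × 1.83) = 4410.3 / 131.76 ≈ 33.5 mL/min
CrCl ≈ 33 mL/min → bracket < 50 mL/min.
10% of 400 mg = 40 mg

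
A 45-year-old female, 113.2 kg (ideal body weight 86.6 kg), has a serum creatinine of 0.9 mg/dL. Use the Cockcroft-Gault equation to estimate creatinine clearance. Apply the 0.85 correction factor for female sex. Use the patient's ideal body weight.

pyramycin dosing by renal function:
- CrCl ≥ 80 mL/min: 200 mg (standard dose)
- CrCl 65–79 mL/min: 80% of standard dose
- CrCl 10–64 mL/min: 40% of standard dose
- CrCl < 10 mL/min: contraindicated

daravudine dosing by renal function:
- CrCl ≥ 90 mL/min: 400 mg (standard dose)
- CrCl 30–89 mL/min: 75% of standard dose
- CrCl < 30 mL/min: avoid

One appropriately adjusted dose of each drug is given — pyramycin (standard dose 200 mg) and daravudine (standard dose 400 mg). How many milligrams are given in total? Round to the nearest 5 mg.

CrCl = (140 − 45) × 86.6 / (72 × 0.9) × 0.85 = 8227.0 / 64.80 × 0.85 ≈ 107.9 mL/min
CrCl ≈ 108 mL/min.
pyramycin: ≥ 80 mL/min → 100% of 200 mg = 200 mg.
daravudine: ≥ 90 mL/min → 100% of 400 mg = 400 mg.
Total = 200 + 400 = 600 mg.

600 mg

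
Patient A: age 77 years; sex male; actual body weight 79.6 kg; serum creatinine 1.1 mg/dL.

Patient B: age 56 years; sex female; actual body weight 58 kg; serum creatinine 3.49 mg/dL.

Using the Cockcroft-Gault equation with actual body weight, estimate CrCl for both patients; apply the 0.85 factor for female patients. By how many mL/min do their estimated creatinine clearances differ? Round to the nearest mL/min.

Patient A: CrCl = (140 − 77) × 79.6 / (72 × 1.1) = 5014.8 / 79.20 ≈ 63.3 mL/min
Patient B: CrCl = (140 − 56) × 58 / (72 × 3.49) × 0.85 = 4872.0 / 251.28 × 0.85 ≈ 16.5 mL/min
|63.3 − 16.5| = 46.8 mL/min

47 mL/min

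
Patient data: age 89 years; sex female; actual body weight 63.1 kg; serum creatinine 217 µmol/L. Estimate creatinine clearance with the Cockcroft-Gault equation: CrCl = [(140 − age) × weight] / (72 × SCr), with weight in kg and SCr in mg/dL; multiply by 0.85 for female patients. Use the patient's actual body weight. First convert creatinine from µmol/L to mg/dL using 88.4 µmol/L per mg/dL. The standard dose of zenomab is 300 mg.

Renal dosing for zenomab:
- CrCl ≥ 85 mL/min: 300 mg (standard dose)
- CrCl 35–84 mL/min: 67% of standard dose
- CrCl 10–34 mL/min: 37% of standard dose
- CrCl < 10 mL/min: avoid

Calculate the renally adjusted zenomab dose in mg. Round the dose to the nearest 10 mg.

110 mg

SCr = 217 / 88.4 = 2.455 mg/dL
CrCl = (140 − 89) × 63.1 / (72 × 2.455) × 0.85 = 3218.1 / 176.76 × 0.85 ≈ 15.5 mL/min
CrCl ≈ 15 mL/min → bracket 10–34 mL/min.
37% of 300 mg = 111 mg → 110 mg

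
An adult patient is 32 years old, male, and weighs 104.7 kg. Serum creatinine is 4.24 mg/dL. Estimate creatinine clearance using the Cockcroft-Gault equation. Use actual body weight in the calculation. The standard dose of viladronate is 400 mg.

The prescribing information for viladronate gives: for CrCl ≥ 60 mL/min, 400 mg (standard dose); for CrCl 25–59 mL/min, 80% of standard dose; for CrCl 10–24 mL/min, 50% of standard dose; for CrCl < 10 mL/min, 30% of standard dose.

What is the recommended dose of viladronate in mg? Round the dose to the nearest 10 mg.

320 mg

CrCl = (140 − 32) × 104.7 / (72 × 4.24) = 11307.6 / 305.28 ≈ 37.0 mL/min
CrCl ≈ 37 mL/min → bracket 25–59 mL/min.
80% of 400 mg = 320 mg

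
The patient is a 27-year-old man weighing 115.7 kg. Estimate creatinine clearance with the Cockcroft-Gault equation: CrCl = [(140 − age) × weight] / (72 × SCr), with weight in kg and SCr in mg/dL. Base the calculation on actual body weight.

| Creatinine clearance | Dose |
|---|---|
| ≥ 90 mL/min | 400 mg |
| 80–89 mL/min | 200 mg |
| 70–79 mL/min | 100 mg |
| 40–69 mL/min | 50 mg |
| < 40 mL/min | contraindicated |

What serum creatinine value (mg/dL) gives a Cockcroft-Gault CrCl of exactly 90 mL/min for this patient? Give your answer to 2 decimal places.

2.02 mg/dL

Standard dose requires CrCl ≥ 90 mL/min.
Set (140 − 27) × 115.7 / (72 × SCr) = 90
SCr = (140 − 27) × 115.7 / (72 × 90) = 2.018 mg/dL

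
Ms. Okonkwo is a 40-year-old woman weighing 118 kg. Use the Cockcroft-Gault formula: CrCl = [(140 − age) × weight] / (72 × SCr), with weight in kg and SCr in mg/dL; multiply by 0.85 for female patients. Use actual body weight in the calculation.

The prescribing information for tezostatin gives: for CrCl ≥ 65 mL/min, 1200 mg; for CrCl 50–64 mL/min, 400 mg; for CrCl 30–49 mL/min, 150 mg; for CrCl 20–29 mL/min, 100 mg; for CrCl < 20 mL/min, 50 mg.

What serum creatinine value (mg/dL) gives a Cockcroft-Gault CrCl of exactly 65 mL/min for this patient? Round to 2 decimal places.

Standard dose requires CrCl ≥ 65 mL/min.
Set (140 − 40) × 118 × 0.85 / (72 × SCr) = 65
SCr = (140 − 40) × 118 × 0.85 / (72 × 65) = 2.143 mg/dL

2.14 mg/dL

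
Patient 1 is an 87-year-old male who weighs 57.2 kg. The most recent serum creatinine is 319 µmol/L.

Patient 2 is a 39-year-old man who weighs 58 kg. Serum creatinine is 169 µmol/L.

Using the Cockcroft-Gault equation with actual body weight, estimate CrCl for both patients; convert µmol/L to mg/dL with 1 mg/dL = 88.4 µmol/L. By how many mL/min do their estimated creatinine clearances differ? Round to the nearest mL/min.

Patient 1: SCr = 319 / 88.4 = 3.609 mg/dL
Patient 1: CrCl = (140 − 87) × 57.2 / (72 × 3.609) = 3031.6 / 259.85 ≈ 11.7 mL/min
Patient 2: SCr = 169 / 88.4 = 1.912 mg/dL
Patient 2: CrCl = (140 − 39) × 58 / (72 × 1.912) = 5858.0 / 137.66 ≈ 42.6 mL/min
|11.7 − 42.6| = 30.9 mL/min

31 mL/min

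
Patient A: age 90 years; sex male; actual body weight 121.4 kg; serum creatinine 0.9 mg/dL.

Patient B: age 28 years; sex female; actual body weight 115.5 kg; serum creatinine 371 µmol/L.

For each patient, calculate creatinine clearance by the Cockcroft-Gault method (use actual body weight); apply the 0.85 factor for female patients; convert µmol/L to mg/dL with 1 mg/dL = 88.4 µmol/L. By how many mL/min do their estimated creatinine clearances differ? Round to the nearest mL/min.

Patient A: CrCl = (140 − 90) × 121.4 / (72 × 0.9) = 6070.0 / 64.80 ≈ 93.7 mL/min
Patient B: SCr = 371 / 88.4 = 4.197 mg/dL
Patient B: CrCl = (140 − 28) × 115.5 / (72 × 4.197) × 0.85 = 12936.0 / 302.18 × 0.85 ≈ 36.4 mL/min
|93.7 − 36.4| = 57.3 mL/min

57 mL/min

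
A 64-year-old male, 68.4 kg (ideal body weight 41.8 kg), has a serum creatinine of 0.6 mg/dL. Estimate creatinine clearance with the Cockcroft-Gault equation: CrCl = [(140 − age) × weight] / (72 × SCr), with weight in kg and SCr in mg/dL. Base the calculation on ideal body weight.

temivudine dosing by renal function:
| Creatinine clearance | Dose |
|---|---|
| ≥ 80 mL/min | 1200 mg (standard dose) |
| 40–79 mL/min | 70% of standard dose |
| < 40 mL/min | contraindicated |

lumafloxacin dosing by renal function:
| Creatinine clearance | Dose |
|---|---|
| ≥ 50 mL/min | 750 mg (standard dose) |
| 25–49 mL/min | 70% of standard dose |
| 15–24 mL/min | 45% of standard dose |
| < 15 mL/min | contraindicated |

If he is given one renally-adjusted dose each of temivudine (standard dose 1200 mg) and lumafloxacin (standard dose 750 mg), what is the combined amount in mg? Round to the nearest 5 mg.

CrCl = (140 − 64) × 41.8 / (72 × 0.6) = 3176.8 / 43.20 ≈ 73.5 mL/min
CrCl ≈ 74 mL/min.
temivudine: 40–79 mL/min → 70% of 1200 mg = 840 mg.
lumafloxacin: ≥ 50 mL/min → 100% of 750 mg = 750 mg.
Total = 840 + 750 = 1590 mg.

1590 mg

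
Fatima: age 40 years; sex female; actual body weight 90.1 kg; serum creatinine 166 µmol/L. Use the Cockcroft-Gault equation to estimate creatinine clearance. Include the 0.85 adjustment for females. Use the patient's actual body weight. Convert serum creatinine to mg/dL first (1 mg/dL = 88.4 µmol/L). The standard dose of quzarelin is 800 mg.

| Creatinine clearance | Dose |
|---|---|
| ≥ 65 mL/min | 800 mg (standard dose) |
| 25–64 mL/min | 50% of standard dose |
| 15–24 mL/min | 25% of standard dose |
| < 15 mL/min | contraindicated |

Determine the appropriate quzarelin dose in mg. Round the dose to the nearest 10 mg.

SCr = 166 / 88.4 = 1.878 mg/dL
CrCl = (140 − 40) × 90.1 / (72 × 1.878) × 0.85 = 9010.0 / 135.22 × 0.85 ≈ 56.6 mL/min
CrCl ≈ 57 mL/min → bracket 25–64 mL/min.
50% of 800 mg = 400 mg

400 mg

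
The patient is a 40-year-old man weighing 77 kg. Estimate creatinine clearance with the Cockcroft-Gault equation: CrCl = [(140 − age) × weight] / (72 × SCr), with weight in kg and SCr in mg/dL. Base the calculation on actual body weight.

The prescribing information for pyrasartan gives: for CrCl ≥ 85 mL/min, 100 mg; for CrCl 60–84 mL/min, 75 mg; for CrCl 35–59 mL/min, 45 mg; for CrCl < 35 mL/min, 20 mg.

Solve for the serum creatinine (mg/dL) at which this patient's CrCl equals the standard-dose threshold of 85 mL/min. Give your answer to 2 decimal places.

Standard dose requires CrCl ≥ 85 mL/min.
Set (140 − 40) × 77 / (72 × SCr) = 85
SCr = (140 − 40) × 77 / (72 × 85) = 1.258 mg/dL

1.26 mg/dL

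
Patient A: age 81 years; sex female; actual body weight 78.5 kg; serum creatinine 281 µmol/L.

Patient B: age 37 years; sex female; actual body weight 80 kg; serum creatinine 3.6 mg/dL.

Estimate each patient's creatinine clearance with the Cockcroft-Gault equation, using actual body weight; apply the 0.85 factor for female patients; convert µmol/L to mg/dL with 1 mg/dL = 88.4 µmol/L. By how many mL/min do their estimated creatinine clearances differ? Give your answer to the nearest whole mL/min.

10 mL/min

Patient A: SCr = 281 / 88.4 = 3.179 mg/dL
Patient A: CrCl = (140 − 81) × 78.5 / (72 × 3.179) × 0.85 = 4631.5 / 228.89 × 0.85 ≈ 17.2 mL/min
Patient B: CrCl = (140 − 37) × 80 / (72 × 3.6) × 0.85 = 8240.0 / 259.20 × 0.85 ≈ 27.0 mL/min
|17.2 − 27.0| = 9.8 mL/min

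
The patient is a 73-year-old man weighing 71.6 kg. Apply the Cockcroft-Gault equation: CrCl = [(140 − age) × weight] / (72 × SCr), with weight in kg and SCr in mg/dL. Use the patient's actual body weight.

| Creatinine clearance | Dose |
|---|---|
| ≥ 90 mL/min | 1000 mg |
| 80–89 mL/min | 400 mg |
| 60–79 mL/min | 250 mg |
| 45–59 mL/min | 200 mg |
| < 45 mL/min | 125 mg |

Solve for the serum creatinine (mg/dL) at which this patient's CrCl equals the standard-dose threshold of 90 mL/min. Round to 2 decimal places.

Standard dose requires CrCl ≥ 90 mL/min.
Set (140 − 73) × 71.6 / (72 × SCr) = 90
SCr = (140 − 73) × 71.6 / (72 × 90) = 0.740 mg/dL

0.74 mg/dL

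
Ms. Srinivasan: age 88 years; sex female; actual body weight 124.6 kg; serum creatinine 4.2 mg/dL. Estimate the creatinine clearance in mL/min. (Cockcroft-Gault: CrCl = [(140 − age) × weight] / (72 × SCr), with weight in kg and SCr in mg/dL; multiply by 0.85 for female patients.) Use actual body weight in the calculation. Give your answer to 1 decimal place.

18.2 mL/min

CrCl = (140 − 88) × 124.6 / (72 × 4.2) × 0.85 = 6479.2 / 302.40 × 0.85 ≈ 18.2 mL/min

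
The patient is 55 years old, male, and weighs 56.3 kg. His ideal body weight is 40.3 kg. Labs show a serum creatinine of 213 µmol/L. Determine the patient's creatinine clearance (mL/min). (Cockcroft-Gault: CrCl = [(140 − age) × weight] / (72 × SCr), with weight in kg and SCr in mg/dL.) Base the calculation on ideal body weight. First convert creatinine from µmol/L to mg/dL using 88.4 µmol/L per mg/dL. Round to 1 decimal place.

SCr = 213 / 88.4 = 2.41 mg/dL
CrCl = (140 − 55) × 40.3 / (72 × 2.41) = 3425.5 / 173.52 ≈ 19.7 mL/min

19.7 mL/min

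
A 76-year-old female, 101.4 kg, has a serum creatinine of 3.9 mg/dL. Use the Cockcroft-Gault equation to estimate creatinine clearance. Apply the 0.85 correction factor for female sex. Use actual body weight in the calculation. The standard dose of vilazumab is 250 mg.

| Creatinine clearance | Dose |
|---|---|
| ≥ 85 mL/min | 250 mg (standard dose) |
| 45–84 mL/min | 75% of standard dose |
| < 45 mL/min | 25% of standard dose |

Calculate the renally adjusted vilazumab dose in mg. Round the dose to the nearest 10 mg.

60 mg

CrCl = (140 − 76) × 101.4 / (72 × 3.9) × 0.85 = 6489.6 / 280.80 × 0.85 ≈ 19.6 mL/min
CrCl ≈ 20 mL/min → bracket < 45 mL/min.
25% of 250 mg = 62.5 mg → 60 mg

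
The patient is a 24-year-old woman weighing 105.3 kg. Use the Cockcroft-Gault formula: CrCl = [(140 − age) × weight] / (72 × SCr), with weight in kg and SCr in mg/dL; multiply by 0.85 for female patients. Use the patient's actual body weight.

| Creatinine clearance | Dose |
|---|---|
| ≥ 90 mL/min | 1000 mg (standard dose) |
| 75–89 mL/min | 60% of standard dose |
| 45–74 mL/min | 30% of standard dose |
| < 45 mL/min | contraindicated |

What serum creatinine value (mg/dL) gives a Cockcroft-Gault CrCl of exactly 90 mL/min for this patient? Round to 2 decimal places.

1.60 mg/dL

Standard dose requires CrCl ≥ 90 mL/min.
Set (140 − 24) × 105.3 × 0.85 / (72 × SCr) = 90
SCr = (140 − 24) × 105.3 × 0.85 / (72 × 90) = 1.602 mg/dL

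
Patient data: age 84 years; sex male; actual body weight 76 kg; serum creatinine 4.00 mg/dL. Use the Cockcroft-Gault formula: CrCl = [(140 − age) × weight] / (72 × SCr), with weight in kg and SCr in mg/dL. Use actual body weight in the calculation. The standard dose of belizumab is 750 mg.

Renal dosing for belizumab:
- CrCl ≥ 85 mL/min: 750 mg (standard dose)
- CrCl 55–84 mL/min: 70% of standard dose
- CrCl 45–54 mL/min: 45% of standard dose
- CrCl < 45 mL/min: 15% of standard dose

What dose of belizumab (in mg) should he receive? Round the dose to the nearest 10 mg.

110 mg

CrCl = (140 − 84) × 76 / (72 × 4) = 4256.0 / 288.00 ≈ 14.8 mL/min
CrCl ≈ 15 mL/min → bracket < 45 mL/min.
15% of 750 mg = 112.5 mg → 110 mg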